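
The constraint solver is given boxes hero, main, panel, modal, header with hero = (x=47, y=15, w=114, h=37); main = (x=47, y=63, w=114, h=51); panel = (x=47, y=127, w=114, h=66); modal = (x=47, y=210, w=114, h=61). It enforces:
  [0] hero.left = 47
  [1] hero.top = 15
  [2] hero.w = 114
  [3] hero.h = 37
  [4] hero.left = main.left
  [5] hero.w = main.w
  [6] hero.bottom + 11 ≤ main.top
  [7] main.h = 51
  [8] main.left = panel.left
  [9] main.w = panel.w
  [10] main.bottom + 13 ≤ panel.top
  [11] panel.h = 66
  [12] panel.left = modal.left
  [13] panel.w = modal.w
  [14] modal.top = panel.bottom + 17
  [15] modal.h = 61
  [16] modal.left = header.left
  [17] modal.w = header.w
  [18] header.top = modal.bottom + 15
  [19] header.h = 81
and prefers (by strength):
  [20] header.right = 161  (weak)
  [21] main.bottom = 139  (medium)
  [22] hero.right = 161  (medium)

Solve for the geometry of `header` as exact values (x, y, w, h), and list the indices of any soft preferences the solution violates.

header = (x=47, y=286, w=114, h=81)
violated soft preferences: 21

1. header.x = 47  [modal.left = header.left]
2. header.w = 114  [modal.w = header.w]
3. header.y = 286  [header.top = modal.bottom + 15]
4. header.h = 81  [header.h = 81]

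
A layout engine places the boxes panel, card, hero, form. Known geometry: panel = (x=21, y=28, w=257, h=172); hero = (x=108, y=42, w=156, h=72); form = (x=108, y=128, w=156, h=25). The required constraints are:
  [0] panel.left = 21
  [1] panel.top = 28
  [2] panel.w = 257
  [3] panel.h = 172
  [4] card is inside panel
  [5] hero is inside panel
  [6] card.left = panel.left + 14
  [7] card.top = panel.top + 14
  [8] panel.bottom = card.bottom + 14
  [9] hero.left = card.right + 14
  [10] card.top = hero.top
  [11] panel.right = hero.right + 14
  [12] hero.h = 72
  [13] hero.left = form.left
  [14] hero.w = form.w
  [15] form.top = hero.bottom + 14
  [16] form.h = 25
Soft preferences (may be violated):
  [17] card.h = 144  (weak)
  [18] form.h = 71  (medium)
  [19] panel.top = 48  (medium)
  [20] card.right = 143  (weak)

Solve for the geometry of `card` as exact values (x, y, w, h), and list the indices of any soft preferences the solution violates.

1. card.x = 35  [card.left = panel.left + 14]
2. card.y = 42  [card.top = panel.top + 14]
3. card.h = 144  [panel.bottom = card.bottom + 14]
4. card.w = 59  [hero.left = card.right + 14]

card = (x=35, y=42, w=59, h=144)
violated soft preferences: 18, 19, 20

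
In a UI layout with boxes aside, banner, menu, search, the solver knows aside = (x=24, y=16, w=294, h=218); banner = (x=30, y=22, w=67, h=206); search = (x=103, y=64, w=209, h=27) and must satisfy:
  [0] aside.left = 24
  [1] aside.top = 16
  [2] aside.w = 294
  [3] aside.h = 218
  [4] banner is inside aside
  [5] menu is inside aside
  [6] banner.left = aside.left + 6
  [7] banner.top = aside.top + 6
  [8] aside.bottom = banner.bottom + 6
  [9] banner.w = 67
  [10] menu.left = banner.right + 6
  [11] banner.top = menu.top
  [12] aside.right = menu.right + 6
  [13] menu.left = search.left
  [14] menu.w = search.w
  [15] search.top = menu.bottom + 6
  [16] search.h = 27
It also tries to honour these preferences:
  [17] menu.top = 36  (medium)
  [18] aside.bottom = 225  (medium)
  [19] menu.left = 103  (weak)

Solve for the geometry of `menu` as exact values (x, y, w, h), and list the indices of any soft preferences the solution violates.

1. menu.x = 103  [menu.left = banner.right + 6]
2. menu.y = 22  [banner.top = menu.top]
3. menu.w = 209  [aside.right = menu.right + 6]
4. menu.h = 36  [search.top = menu.bottom + 6]

menu = (x=103, y=22, w=209, h=36)
violated soft preferences: 17, 18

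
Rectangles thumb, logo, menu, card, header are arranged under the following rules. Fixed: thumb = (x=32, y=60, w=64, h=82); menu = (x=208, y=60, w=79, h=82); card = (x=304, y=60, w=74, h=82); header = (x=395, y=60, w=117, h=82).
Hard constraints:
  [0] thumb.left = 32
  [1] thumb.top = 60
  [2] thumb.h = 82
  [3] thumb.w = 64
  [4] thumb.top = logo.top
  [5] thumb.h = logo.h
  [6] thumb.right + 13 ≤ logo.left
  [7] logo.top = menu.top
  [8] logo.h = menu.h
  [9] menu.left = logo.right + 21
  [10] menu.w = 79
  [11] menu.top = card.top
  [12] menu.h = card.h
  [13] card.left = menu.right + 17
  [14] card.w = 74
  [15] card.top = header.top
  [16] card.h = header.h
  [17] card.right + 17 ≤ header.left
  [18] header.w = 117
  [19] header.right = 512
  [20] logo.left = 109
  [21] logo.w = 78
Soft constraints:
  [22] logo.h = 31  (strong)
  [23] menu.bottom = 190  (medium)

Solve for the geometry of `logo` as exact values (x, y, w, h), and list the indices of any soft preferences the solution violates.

logo = (x=109, y=60, w=78, h=82)
violated soft preferences: 22, 23

1. logo.y = 60  [thumb.top = logo.top]
2. logo.h = 82  [thumb.h = logo.h]
3. logo.x = 109  [logo.left = 109]
4. logo.w = 78  [logo.w = 78]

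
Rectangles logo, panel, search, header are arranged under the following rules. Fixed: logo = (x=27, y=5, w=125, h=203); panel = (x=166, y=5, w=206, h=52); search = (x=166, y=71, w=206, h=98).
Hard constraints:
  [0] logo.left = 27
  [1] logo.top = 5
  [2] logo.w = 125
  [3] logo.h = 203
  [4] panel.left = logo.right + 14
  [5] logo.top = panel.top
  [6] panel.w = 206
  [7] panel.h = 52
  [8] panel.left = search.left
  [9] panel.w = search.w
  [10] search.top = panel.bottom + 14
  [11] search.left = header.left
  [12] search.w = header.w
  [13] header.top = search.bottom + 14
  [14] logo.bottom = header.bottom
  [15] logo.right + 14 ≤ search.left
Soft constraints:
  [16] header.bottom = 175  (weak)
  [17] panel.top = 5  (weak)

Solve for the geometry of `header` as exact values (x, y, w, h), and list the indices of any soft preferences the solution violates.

1. header.x = 166  [search.left = header.left]
2. header.w = 206  [search.w = header.w]
3. header.y = 183  [header.top = search.bottom + 14]
4. header.h = 25  [logo.bottom = header.bottom]

header = (x=166, y=183, w=206, h=25)
violated soft preferences: 16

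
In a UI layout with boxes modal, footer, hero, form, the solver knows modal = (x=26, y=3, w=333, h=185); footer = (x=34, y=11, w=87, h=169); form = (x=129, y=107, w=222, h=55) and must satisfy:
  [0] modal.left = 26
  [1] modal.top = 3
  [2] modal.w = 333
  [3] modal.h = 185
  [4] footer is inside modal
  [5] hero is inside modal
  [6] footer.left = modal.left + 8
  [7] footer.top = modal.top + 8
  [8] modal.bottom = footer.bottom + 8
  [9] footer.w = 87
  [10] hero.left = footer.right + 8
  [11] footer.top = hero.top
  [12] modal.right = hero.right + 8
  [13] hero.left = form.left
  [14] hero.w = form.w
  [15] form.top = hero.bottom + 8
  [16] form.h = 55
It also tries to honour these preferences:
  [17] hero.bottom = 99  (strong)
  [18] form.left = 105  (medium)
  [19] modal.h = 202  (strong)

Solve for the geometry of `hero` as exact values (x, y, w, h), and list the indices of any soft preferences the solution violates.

1. hero.x = 129  [hero.left = footer.right + 8]
2. hero.y = 11  [footer.top = hero.top]
3. hero.w = 222  [modal.right = hero.right + 8]
4. hero.h = 88  [form.top = hero.bottom + 8]

hero = (x=129, y=11, w=222, h=88)
violated soft preferences: 18, 19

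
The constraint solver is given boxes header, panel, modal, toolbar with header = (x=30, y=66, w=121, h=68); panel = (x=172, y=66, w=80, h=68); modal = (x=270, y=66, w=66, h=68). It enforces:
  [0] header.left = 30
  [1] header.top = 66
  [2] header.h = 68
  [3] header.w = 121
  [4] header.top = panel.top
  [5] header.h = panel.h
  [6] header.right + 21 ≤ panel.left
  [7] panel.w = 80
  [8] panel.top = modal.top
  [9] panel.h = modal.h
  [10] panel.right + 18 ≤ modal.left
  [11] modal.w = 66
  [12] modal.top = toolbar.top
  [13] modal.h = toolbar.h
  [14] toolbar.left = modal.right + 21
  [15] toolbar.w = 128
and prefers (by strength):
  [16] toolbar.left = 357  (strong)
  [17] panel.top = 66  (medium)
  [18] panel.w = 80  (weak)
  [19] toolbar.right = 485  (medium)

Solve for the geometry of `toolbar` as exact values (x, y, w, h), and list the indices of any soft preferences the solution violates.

toolbar = (x=357, y=66, w=128, h=68)
violated soft preferences: none

1. toolbar.y = 66  [modal.top = toolbar.top]
2. toolbar.h = 68  [modal.h = toolbar.h]
3. toolbar.x = 357  [toolbar.left = modal.right + 21]
4. toolbar.w = 128  [toolbar.w = 128]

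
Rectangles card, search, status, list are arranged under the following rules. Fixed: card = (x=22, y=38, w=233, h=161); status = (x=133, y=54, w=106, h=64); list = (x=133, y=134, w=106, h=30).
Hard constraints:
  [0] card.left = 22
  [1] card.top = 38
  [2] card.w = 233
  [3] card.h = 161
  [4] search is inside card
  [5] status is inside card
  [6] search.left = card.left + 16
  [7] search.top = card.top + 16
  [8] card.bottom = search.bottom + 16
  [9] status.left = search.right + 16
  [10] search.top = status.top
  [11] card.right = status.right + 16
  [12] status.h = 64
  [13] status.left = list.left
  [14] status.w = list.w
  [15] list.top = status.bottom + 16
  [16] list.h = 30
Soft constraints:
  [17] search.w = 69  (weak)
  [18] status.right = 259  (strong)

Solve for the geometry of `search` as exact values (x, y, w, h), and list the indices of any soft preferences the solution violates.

1. search.x = 38  [search.left = card.left + 16]
2. search.y = 54  [search.top = card.top + 16]
3. search.h = 129  [card.bottom = search.bottom + 16]
4. search.w = 79  [status.left = search.right + 16]

search = (x=38, y=54, w=79, h=129)
violated soft preferences: 17, 18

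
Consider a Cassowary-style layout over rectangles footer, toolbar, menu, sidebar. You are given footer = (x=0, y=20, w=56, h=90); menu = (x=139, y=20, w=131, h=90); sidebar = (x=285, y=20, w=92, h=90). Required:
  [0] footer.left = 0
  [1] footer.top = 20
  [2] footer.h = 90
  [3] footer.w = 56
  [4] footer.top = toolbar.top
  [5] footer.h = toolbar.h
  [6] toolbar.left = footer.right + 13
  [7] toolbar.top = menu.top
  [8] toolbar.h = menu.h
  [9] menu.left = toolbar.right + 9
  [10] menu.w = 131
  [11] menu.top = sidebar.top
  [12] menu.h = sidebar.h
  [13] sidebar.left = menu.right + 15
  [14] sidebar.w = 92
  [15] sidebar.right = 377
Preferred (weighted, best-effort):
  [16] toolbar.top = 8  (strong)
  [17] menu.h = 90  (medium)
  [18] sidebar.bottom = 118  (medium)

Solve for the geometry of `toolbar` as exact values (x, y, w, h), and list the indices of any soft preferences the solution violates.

toolbar = (x=69, y=20, w=61, h=90)
violated soft preferences: 16, 18

1. toolbar.y = 20  [footer.top = toolbar.top]
2. toolbar.h = 90  [footer.h = toolbar.h]
3. toolbar.x = 69  [toolbar.left = footer.right + 13]
4. toolbar.w = 61  [menu.left = toolbar.right + 9]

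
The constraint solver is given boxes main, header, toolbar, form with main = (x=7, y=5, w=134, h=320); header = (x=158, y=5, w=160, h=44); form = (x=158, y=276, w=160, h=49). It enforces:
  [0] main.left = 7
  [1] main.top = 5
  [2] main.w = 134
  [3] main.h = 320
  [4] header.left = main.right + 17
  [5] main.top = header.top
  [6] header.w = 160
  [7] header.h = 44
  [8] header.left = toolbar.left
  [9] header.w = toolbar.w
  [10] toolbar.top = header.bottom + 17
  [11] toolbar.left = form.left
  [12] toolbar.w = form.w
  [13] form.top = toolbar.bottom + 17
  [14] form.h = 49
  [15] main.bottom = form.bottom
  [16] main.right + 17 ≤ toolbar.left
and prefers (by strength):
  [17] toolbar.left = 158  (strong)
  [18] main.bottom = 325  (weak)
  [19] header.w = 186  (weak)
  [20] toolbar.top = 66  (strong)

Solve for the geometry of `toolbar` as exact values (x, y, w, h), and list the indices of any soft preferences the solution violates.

1. toolbar.x = 158  [header.left = toolbar.left]
2. toolbar.w = 160  [header.w = toolbar.w]
3. toolbar.y = 66  [toolbar.top = header.bottom + 17]
4. toolbar.h = 193  [form.top = toolbar.bottom + 17]

toolbar = (x=158, y=66, w=160, h=193)
violated soft preferences: 19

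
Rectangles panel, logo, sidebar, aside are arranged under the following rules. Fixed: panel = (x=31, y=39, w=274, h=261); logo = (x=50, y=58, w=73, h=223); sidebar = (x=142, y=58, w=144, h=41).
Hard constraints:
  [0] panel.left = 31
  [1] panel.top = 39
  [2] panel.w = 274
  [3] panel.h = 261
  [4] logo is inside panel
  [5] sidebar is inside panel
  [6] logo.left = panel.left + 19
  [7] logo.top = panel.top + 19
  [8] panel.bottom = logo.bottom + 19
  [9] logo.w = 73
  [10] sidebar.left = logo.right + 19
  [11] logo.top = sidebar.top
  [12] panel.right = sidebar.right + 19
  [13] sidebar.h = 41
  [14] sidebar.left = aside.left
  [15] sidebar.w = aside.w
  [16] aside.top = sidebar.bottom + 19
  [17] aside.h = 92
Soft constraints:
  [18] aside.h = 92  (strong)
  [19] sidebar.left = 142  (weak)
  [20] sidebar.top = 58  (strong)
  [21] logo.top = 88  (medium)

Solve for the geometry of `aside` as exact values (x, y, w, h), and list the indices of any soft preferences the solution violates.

aside = (x=142, y=118, w=144, h=92)
violated soft preferences: 21

1. aside.x = 142  [sidebar.left = aside.left]
2. aside.w = 144  [sidebar.w = aside.w]
3. aside.y = 118  [aside.top = sidebar.bottom + 19]
4. aside.h = 92  [aside.h = 92]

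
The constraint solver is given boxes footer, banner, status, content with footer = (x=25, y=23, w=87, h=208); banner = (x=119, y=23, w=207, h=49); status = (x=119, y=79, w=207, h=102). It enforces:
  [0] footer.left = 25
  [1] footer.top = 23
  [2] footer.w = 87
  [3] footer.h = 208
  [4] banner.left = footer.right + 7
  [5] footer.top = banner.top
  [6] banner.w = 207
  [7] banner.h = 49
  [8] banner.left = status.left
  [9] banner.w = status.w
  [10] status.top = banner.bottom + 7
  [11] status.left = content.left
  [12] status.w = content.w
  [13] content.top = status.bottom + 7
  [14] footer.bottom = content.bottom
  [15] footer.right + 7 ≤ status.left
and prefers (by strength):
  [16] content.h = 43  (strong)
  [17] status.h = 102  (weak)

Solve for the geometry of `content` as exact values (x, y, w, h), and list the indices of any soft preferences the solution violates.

1. content.x = 119  [status.left = content.left]
2. content.w = 207  [status.w = content.w]
3. content.y = 188  [content.top = status.bottom + 7]
4. content.h = 43  [footer.bottom = content.bottom]

content = (x=119, y=188, w=207, h=43)
violated soft preferences: none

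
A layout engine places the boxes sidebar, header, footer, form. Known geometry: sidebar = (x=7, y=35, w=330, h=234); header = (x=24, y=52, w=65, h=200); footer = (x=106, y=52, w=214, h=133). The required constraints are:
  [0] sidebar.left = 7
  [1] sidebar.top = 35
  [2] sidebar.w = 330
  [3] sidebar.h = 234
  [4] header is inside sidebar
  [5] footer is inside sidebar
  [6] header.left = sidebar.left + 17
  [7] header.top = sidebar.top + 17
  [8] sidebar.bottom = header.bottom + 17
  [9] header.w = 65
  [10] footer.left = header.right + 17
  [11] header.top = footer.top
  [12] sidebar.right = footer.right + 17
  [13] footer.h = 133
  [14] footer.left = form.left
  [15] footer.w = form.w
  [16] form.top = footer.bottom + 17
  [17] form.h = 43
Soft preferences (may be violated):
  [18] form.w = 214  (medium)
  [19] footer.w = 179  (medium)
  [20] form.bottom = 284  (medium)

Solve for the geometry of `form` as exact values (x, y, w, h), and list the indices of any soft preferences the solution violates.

1. form.x = 106  [footer.left = form.left]
2. form.w = 214  [footer.w = form.w]
3. form.y = 202  [form.top = footer.bottom + 17]
4. form.h = 43  [form.h = 43]

form = (x=106, y=202, w=214, h=43)
violated soft preferences: 19, 20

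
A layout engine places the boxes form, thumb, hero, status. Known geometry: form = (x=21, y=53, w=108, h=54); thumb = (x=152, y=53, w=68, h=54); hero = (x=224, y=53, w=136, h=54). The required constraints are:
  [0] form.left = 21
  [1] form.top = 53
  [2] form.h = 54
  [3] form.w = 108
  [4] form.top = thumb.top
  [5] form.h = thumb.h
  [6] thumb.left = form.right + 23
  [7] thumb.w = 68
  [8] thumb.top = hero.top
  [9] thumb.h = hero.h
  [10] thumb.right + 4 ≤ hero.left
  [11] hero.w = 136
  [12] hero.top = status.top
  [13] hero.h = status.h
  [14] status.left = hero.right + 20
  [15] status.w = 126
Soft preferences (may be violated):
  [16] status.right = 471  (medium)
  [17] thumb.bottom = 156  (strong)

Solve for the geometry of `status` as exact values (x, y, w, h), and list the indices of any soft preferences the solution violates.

status = (x=380, y=53, w=126, h=54)
violated soft preferences: 16, 17

1. status.y = 53  [hero.top = status.top]
2. status.h = 54  [hero.h = status.h]
3. status.x = 380  [status.left = hero.right + 20]
4. status.w = 126  [status.w = 126]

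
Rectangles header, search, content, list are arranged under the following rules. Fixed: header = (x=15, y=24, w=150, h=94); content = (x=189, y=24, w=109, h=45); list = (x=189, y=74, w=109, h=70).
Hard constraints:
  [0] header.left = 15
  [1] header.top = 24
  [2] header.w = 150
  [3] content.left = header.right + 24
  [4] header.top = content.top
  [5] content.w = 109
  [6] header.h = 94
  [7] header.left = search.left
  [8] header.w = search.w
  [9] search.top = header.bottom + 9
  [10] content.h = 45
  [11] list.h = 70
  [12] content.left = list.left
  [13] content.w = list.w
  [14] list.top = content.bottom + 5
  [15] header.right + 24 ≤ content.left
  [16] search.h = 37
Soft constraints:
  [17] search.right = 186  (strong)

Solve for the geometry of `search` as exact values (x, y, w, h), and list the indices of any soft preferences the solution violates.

1. search.x = 15  [header.left = search.left]
2. search.w = 150  [header.w = search.w]
3. search.y = 127  [search.top = header.bottom + 9]
4. search.h = 37  [search.h = 37]

search = (x=15, y=127, w=150, h=37)
violated soft preferences: 17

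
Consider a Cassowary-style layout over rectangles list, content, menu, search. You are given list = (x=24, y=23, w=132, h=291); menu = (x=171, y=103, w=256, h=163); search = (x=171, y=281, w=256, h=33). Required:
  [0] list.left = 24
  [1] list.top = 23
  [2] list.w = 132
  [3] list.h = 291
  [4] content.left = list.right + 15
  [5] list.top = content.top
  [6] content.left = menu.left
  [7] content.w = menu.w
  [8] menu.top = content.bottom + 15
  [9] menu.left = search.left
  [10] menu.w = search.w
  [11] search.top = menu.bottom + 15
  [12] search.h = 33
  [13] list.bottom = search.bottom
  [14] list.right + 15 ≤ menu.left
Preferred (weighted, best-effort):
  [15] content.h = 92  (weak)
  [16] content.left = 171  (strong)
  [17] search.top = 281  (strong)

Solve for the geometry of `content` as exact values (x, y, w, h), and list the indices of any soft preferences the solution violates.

content = (x=171, y=23, w=256, h=65)
violated soft preferences: 15

1. content.x = 171  [content.left = list.right + 15]
2. content.y = 23  [list.top = content.top]
3. content.w = 256  [content.w = menu.w]
4. content.h = 65  [menu.top = content.bottom + 15]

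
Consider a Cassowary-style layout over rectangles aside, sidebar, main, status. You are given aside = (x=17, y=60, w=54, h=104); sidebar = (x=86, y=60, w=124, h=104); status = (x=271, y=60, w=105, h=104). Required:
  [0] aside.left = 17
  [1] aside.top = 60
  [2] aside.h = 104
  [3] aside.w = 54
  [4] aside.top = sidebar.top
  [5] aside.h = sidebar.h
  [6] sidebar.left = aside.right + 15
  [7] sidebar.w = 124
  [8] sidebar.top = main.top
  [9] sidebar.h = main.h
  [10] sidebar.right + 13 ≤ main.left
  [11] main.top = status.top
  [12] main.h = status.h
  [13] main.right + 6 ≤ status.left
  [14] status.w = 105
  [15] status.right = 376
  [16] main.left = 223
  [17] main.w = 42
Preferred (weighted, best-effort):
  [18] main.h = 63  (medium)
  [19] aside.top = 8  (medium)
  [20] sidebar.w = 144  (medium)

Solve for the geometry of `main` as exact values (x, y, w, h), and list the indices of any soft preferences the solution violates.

1. main.y = 60  [sidebar.top = main.top]
2. main.h = 104  [sidebar.h = main.h]
3. main.x = 223  [main.left = 223]
4. main.w = 42  [main.w = 42]

main = (x=223, y=60, w=42, h=104)
violated soft preferences: 18, 19, 20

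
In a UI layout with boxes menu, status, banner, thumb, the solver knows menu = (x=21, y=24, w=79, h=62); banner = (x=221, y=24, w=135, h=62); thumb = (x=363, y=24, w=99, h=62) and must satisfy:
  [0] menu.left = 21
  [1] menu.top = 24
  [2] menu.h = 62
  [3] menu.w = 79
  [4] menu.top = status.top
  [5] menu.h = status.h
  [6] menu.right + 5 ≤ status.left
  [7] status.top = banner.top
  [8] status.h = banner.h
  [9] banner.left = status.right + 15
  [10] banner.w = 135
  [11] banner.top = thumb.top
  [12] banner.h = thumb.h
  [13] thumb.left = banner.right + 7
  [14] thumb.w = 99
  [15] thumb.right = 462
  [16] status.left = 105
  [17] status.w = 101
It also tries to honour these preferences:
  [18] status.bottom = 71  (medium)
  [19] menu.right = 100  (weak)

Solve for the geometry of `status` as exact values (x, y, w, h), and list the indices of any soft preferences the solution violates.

1. status.y = 24  [menu.top = status.top]
2. status.h = 62  [menu.h = status.h]
3. status.x = 105  [status.left = 105]
4. status.w = 101  [status.w = 101]

status = (x=105, y=24, w=101, h=62)
violated soft preferences: 18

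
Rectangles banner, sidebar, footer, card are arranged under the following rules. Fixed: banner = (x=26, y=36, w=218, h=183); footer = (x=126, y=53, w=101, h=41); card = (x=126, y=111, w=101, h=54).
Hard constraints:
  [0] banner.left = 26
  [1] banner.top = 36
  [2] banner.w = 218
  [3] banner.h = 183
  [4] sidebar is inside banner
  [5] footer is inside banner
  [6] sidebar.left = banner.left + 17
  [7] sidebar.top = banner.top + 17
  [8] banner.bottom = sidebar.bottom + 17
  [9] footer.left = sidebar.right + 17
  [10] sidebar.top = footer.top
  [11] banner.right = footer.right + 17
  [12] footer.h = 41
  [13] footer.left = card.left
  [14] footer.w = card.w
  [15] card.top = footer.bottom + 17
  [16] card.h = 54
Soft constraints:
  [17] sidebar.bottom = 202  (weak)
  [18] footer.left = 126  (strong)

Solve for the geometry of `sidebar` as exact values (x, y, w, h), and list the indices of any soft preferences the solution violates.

1. sidebar.x = 43  [sidebar.left = banner.left + 17]
2. sidebar.y = 53  [sidebar.top = banner.top + 17]
3. sidebar.h = 149  [banner.bottom = sidebar.bottom + 17]
4. sidebar.w = 66  [footer.left = sidebar.right + 17]

sidebar = (x=43, y=53, w=66, h=149)
violated soft preferences: none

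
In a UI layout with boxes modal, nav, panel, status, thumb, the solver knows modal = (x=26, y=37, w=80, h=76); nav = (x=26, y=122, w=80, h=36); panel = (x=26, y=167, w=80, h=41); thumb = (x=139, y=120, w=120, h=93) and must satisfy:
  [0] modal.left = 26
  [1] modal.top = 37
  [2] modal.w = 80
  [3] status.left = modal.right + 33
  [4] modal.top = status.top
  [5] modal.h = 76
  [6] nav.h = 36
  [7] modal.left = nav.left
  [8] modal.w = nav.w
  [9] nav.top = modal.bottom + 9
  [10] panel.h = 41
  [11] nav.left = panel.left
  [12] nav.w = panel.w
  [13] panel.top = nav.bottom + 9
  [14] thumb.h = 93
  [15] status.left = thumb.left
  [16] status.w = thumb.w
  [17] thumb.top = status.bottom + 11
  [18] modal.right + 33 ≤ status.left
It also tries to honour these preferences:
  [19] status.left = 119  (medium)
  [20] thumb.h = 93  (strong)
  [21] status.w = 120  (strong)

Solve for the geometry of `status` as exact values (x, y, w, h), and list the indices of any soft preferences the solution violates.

status = (x=139, y=37, w=120, h=72)
violated soft preferences: 19

1. status.x = 139  [status.left = modal.right + 33]
2. status.y = 37  [modal.top = status.top]
3. status.w = 120  [status.w = thumb.w]
4. status.h = 72  [thumb.top = status.bottom + 11]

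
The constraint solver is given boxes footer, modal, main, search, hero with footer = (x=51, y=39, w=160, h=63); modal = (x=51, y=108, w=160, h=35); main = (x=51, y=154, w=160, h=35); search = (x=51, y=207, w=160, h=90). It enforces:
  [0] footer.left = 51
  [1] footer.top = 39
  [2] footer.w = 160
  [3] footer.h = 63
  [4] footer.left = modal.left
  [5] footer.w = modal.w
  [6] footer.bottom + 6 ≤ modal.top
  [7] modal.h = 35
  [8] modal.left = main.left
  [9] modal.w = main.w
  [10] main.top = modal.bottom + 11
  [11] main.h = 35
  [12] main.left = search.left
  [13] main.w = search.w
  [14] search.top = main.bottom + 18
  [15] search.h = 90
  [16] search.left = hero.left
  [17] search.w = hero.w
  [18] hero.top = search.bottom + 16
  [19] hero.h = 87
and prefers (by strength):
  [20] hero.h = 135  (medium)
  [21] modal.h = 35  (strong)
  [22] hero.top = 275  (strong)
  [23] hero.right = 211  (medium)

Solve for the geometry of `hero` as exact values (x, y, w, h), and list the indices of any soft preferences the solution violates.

1. hero.x = 51  [search.left = hero.left]
2. hero.w = 160  [search.w = hero.w]
3. hero.y = 313  [hero.top = search.bottom + 16]
4. hero.h = 87  [hero.h = 87]

hero = (x=51, y=313, w=160, h=87)
violated soft preferences: 20, 22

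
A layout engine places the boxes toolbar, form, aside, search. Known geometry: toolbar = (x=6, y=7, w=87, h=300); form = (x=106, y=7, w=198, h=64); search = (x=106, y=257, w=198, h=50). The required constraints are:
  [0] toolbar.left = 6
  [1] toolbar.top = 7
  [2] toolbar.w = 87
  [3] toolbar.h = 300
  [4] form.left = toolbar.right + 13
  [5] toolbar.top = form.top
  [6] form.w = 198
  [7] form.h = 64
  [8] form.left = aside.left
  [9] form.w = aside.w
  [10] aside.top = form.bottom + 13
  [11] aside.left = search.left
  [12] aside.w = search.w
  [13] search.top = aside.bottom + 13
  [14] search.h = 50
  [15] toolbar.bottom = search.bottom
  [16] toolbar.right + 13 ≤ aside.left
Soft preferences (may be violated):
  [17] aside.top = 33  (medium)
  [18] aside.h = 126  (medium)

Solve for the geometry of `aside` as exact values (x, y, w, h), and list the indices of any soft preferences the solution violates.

aside = (x=106, y=84, w=198, h=160)
violated soft preferences: 17, 18

1. aside.x = 106  [form.left = aside.left]
2. aside.w = 198  [form.w = aside.w]
3. aside.y = 84  [aside.top = form.bottom + 13]
4. aside.h = 160  [search.top = aside.bottom + 13]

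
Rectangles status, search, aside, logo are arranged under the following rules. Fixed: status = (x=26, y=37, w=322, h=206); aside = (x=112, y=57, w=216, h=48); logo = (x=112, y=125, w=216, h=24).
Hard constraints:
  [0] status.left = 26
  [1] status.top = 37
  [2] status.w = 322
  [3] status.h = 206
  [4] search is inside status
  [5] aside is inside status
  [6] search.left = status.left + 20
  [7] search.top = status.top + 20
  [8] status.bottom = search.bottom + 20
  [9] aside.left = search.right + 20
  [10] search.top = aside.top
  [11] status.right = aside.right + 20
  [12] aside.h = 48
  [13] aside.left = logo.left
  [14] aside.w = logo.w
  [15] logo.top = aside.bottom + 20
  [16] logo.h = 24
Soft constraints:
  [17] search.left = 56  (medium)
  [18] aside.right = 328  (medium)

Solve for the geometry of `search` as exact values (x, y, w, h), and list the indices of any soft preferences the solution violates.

search = (x=46, y=57, w=46, h=166)
violated soft preferences: 17

1. search.x = 46  [search.left = status.left + 20]
2. search.y = 57  [search.top = status.top + 20]
3. search.h = 166  [status.bottom = search.bottom + 20]
4. search.w = 46  [aside.left = search.right + 20]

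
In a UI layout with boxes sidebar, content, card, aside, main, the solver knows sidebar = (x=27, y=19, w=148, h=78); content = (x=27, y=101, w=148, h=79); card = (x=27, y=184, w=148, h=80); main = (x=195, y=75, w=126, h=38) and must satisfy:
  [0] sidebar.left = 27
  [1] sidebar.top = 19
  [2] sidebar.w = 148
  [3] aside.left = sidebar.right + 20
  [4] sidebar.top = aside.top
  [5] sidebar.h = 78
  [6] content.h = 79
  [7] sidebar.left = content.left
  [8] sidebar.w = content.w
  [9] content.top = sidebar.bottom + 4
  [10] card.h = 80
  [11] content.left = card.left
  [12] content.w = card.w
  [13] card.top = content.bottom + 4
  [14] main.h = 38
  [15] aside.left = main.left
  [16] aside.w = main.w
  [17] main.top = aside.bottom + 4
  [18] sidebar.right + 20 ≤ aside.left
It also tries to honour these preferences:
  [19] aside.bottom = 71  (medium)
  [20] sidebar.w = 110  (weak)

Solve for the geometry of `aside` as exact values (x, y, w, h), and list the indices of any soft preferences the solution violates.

1. aside.x = 195  [aside.left = sidebar.right + 20]
2. aside.y = 19  [sidebar.top = aside.top]
3. aside.w = 126  [aside.w = main.w]
4. aside.h = 52  [main.top = aside.bottom + 4]

aside = (x=195, y=19, w=126, h=52)
violated soft preferences: 20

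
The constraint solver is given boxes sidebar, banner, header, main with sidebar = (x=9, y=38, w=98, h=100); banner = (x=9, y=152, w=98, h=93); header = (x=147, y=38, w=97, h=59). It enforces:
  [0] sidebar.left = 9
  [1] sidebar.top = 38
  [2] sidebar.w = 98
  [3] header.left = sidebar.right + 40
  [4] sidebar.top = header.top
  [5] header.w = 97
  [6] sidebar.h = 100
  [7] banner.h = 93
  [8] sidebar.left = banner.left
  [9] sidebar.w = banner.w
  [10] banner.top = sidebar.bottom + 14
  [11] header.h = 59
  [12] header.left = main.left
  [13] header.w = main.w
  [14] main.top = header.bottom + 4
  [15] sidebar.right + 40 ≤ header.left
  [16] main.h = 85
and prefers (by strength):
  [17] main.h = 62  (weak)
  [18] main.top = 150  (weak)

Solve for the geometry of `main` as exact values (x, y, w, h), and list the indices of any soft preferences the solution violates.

main = (x=147, y=101, w=97, h=85)
violated soft preferences: 17, 18

1. main.x = 147  [header.left = main.left]
2. main.w = 97  [header.w = main.w]
3. main.y = 101  [main.top = header.bottom + 4]
4. main.h = 85  [main.h = 85]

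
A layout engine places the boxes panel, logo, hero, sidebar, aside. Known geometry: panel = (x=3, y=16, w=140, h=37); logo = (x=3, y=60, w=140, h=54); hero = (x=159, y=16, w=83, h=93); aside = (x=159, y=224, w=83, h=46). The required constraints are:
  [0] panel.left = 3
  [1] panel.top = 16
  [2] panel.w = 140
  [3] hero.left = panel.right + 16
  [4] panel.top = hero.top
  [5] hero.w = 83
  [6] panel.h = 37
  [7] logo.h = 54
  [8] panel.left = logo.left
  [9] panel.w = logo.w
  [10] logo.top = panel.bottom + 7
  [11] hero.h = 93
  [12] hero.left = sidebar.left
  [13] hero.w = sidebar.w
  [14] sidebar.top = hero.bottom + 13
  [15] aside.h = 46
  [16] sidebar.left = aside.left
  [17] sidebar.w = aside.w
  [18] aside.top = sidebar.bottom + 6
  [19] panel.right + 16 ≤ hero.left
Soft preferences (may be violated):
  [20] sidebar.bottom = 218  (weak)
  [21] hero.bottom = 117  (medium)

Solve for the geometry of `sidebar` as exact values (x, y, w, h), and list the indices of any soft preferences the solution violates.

sidebar = (x=159, y=122, w=83, h=96)
violated soft preferences: 21

1. sidebar.x = 159  [hero.left = sidebar.left]
2. sidebar.w = 83  [hero.w = sidebar.w]
3. sidebar.y = 122  [sidebar.top = hero.bottom + 13]
4. sidebar.h = 96  [aside.top = sidebar.bottom + 6]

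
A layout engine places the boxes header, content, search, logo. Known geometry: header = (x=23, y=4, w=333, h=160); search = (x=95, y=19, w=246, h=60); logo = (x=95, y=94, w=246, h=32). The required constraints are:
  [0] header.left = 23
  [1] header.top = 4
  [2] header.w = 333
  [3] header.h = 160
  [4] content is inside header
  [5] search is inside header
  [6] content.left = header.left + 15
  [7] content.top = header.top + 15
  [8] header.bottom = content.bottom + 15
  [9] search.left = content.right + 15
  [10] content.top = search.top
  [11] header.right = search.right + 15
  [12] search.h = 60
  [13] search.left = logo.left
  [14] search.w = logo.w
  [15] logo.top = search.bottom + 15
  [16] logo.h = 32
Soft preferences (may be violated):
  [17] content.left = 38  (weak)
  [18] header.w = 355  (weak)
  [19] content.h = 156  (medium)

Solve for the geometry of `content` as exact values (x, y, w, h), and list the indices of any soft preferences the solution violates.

1. content.x = 38  [content.left = header.left + 15]
2. content.y = 19  [content.top = header.top + 15]
3. content.h = 130  [header.bottom = content.bottom + 15]
4. content.w = 42  [search.left = content.right + 15]

content = (x=38, y=19, w=42, h=130)
violated soft preferences: 18, 19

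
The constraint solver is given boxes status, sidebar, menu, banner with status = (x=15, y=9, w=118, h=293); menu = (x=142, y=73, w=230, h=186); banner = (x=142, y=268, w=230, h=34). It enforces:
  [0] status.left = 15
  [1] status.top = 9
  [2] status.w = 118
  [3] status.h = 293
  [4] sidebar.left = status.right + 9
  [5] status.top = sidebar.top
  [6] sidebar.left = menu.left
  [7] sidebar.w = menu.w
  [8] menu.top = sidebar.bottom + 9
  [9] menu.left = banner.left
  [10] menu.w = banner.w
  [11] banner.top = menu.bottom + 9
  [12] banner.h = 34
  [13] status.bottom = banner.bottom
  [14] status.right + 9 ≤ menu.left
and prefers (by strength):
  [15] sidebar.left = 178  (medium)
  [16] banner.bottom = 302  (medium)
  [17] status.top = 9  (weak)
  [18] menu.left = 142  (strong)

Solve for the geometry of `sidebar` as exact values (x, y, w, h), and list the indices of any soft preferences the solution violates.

sidebar = (x=142, y=9, w=230, h=55)
violated soft preferences: 15

1. sidebar.x = 142  [sidebar.left = status.right + 9]
2. sidebar.y = 9  [status.top = sidebar.top]
3. sidebar.w = 230  [sidebar.w = menu.w]
4. sidebar.h = 55  [menu.top = sidebar.bottom + 9]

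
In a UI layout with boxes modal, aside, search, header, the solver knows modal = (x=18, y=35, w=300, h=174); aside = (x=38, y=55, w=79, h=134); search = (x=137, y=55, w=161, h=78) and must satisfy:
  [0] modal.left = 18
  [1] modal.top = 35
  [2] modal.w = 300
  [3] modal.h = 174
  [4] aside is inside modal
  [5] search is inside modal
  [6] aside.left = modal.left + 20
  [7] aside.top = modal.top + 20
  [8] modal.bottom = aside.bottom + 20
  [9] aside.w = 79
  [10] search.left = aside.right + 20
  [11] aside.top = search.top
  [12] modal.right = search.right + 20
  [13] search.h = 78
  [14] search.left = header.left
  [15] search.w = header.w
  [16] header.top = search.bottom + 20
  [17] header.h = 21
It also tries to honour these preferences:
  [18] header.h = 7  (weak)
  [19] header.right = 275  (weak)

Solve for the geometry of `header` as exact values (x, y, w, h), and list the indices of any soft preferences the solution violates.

1. header.x = 137  [search.left = header.left]
2. header.w = 161  [search.w = header.w]
3. header.y = 153  [header.top = search.bottom + 20]
4. header.h = 21  [header.h = 21]

header = (x=137, y=153, w=161, h=21)
violated soft preferences: 18, 19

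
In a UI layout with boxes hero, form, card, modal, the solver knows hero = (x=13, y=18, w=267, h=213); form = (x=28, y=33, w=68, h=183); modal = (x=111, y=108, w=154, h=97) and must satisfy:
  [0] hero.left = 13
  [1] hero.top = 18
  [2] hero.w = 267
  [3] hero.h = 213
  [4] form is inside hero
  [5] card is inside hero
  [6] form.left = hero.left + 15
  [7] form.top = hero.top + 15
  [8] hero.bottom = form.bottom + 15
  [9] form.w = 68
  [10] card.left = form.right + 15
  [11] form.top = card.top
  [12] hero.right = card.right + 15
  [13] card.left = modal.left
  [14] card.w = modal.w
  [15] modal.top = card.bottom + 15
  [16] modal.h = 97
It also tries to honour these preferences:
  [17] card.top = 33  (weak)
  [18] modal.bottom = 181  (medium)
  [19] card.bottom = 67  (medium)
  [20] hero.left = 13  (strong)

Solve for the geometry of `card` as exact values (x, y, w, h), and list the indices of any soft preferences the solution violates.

card = (x=111, y=33, w=154, h=60)
violated soft preferences: 18, 19

1. card.x = 111  [card.left = form.right + 15]
2. card.y = 33  [form.top = card.top]
3. card.w = 154  [hero.right = card.right + 15]
4. card.h = 60  [modal.top = card.bottom + 15]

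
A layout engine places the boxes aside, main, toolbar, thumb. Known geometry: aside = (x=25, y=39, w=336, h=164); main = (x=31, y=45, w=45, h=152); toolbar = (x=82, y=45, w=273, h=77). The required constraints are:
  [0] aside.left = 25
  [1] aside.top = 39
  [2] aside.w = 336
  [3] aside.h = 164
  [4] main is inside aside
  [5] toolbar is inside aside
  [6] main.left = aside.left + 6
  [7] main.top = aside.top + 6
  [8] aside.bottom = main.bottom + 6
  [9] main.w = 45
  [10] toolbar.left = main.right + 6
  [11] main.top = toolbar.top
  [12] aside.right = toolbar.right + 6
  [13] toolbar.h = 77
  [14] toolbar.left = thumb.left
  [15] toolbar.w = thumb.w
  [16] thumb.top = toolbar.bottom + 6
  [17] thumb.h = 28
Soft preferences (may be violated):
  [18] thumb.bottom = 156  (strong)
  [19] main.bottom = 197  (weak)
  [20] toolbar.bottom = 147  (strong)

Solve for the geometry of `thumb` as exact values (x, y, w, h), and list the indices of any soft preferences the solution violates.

1. thumb.x = 82  [toolbar.left = thumb.left]
2. thumb.w = 273  [toolbar.w = thumb.w]
3. thumb.y = 128  [thumb.top = toolbar.bottom + 6]
4. thumb.h = 28  [thumb.h = 28]

thumb = (x=82, y=128, w=273, h=28)
violated soft preferences: 20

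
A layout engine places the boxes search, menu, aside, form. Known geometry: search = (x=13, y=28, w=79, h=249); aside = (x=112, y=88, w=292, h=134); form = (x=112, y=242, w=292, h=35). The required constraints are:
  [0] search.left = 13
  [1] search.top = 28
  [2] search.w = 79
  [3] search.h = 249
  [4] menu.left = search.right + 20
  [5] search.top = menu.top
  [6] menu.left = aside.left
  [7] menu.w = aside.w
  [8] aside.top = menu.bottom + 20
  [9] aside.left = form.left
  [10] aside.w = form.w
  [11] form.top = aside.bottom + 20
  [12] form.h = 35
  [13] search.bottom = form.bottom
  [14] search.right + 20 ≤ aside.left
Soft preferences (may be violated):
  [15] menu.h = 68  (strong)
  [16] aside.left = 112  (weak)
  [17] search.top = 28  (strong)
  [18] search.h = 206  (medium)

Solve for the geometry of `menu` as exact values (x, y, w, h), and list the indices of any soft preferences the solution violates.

1. menu.x = 112  [menu.left = search.right + 20]
2. menu.y = 28  [search.top = menu.top]
3. menu.w = 292  [menu.w = aside.w]
4. menu.h = 40  [aside.top = menu.bottom + 20]

menu = (x=112, y=28, w=292, h=40)
violated soft preferences: 15, 18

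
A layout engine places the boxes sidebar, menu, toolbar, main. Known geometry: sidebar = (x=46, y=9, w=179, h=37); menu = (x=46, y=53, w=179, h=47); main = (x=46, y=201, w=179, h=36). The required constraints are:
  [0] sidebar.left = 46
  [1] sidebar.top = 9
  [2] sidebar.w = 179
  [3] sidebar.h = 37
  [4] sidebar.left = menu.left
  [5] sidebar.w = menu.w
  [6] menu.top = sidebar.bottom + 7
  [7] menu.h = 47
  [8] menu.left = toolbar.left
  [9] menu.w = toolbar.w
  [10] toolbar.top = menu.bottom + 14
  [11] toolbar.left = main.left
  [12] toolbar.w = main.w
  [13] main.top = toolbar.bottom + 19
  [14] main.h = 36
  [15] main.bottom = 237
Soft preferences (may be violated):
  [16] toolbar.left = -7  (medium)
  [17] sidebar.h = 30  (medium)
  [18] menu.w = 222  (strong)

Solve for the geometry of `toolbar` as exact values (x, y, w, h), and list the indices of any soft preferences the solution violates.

toolbar = (x=46, y=114, w=179, h=68)
violated soft preferences: 16, 17, 18

1. toolbar.x = 46  [menu.left = toolbar.left]
2. toolbar.w = 179  [menu.w = toolbar.w]
3. toolbar.y = 114  [toolbar.top = menu.bottom + 14]
4. toolbar.h = 68  [main.top = toolbar.bottom + 19]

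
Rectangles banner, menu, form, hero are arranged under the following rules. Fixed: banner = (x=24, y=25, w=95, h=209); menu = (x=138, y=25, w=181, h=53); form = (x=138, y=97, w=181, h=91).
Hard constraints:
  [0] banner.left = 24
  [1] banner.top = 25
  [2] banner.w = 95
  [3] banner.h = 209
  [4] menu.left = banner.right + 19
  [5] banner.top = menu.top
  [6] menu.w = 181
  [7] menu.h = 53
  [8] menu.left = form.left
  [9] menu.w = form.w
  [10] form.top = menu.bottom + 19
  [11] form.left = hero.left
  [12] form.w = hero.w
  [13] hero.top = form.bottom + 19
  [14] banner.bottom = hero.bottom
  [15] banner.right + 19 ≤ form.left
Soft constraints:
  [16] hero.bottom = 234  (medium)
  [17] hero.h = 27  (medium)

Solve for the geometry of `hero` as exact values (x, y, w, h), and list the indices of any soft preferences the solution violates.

1. hero.x = 138  [form.left = hero.left]
2. hero.w = 181  [form.w = hero.w]
3. hero.y = 207  [hero.top = form.bottom + 19]
4. hero.h = 27  [banner.bottom = hero.bottom]

hero = (x=138, y=207, w=181, h=27)
violated soft preferences: none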